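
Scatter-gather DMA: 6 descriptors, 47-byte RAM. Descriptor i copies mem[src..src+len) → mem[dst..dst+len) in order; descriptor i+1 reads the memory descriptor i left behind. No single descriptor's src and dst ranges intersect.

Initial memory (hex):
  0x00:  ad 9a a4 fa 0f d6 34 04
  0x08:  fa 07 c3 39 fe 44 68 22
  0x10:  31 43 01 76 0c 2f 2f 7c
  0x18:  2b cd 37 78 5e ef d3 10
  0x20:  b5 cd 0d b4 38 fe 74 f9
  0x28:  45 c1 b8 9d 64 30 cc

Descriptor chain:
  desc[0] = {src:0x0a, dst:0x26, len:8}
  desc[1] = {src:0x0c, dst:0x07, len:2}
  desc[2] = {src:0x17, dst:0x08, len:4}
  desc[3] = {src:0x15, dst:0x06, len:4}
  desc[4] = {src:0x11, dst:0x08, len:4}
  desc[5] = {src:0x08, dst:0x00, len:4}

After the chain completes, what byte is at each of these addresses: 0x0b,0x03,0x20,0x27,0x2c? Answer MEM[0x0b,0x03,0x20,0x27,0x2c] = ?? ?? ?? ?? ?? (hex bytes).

MEM[0x0b,0x03,0x20,0x27,0x2c] = 0c 0c b5 39 31

D0: mem[0x26..0x2d] <- [c3 39 fe 44 68 22 31 43]
D1: mem[0x07..0x08] <- [fe 44]
D2: mem[0x08..0x0b] <- [7c 2b cd 37]
D3: mem[0x06..0x09] <- [2f 2f 7c 2b]
D4: mem[0x08..0x0b] <- [43 01 76 0c]
D5: mem[0x00..0x03] <- [43 01 76 0c]
query mem[0x0b]=0x0c, mem[0x03]=0x0c, mem[0x20]=0xb5, mem[0x27]=0x39, mem[0x2c]=0x31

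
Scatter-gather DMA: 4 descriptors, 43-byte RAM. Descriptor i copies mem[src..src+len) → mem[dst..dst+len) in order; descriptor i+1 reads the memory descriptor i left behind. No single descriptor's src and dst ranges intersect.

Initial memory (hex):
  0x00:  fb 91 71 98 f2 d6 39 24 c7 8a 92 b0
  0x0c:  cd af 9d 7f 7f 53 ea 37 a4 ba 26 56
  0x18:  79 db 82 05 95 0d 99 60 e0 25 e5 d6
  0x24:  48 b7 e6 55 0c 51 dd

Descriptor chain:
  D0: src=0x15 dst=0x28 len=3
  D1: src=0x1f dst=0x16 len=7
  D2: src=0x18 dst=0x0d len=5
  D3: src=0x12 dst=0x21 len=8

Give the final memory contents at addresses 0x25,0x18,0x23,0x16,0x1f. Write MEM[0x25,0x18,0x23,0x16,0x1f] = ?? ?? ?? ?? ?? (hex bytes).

MEM[0x25,0x18,0x23,0x16,0x1f] = 60 25 a4 60 60

D0: mem[0x28..0x2a] <- [ba 26 56]
D1: mem[0x16..0x1c] <- [60 e0 25 e5 d6 48 b7]
D2: mem[0x0d..0x11] <- [25 e5 d6 48 b7]
D3: mem[0x21..0x28] <- [ea 37 a4 ba 60 e0 25 e5]
query mem[0x25]=0x60, mem[0x18]=0x25, mem[0x23]=0xa4, mem[0x16]=0x60, mem[0x1f]=0x60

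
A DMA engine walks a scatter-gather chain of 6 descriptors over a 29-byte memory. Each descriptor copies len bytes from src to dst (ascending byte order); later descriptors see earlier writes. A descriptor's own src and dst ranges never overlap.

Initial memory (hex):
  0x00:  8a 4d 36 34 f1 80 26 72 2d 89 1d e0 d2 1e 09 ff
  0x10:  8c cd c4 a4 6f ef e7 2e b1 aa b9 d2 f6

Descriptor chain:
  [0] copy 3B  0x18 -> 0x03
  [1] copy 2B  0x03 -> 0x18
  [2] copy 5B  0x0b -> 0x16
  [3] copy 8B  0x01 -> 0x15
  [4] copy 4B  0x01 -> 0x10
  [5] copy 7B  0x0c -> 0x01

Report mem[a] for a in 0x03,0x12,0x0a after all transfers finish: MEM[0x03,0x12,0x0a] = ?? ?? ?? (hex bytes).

#0 dst[0x03+3] := {0xb1,0xaa,0xb9}
#1 dst[0x18+2] := {0xb1,0xaa}
#2 dst[0x16+5] := {0xe0,0xd2,0x1e,0x09,0xff}
#3 dst[0x15+8] := {0x4d,0x36,0xb1,0xaa,0xb9,0x26,0x72,0x2d}
#4 dst[0x10+4] := {0x4d,0x36,0xb1,0xaa}
#5 dst[0x01+7] := {0xd2,0x1e,0x09,0xff,0x4d,0x36,0xb1}
query mem[0x03]=0x09, mem[0x12]=0xb1, mem[0x0a]=0x1d

MEM[0x03,0x12,0x0a] = 09 b1 1d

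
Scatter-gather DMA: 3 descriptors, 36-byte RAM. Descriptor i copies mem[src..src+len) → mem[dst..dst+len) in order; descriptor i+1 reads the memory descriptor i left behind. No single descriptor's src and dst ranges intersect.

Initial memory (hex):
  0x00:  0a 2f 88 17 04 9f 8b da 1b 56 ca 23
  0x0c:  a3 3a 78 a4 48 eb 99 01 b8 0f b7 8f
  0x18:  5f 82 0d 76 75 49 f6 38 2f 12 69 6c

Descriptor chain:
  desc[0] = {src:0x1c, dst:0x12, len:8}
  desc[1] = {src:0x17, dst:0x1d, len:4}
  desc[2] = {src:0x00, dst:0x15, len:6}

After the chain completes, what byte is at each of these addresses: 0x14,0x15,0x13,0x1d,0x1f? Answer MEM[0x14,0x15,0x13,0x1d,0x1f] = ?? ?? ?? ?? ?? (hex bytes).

MEM[0x14,0x15,0x13,0x1d,0x1f] = f6 0a 49 12 6c

[0] 0x1c->0x12 len=8 : 75 49 f6 38 2f 12 69 6c
[1] 0x17->0x1d len=4 : 12 69 6c 0d
[2] 0x00->0x15 len=6 : 0a 2f 88 17 04 9f
query mem[0x14]=0xf6, mem[0x15]=0x0a, mem[0x13]=0x49, mem[0x1d]=0x12, mem[0x1f]=0x6c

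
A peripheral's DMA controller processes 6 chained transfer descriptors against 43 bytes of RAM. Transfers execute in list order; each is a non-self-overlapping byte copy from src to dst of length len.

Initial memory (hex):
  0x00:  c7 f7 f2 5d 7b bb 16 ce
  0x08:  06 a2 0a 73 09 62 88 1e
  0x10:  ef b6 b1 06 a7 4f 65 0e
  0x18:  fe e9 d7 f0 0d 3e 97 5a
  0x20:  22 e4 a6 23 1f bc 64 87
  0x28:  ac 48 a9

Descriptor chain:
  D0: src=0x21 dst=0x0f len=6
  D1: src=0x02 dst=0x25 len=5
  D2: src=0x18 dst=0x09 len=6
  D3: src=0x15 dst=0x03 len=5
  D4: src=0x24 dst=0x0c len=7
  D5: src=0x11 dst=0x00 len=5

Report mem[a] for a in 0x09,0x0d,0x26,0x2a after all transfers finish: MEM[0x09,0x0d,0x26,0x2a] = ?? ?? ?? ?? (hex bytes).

D0: mem[0x0f..0x14] <- [e4 a6 23 1f bc 64]
D1: mem[0x25..0x29] <- [f2 5d 7b bb 16]
D2: mem[0x09..0x0e] <- [fe e9 d7 f0 0d 3e]
D3: mem[0x03..0x07] <- [4f 65 0e fe e9]
D4: mem[0x0c..0x12] <- [1f f2 5d 7b bb 16 a9]
D5: mem[0x00..0x04] <- [16 a9 bc 64 4f]
query mem[0x09]=0xfe, mem[0x0d]=0xf2, mem[0x26]=0x5d, mem[0x2a]=0xa9

MEM[0x09,0x0d,0x26,0x2a] = fe f2 5d a9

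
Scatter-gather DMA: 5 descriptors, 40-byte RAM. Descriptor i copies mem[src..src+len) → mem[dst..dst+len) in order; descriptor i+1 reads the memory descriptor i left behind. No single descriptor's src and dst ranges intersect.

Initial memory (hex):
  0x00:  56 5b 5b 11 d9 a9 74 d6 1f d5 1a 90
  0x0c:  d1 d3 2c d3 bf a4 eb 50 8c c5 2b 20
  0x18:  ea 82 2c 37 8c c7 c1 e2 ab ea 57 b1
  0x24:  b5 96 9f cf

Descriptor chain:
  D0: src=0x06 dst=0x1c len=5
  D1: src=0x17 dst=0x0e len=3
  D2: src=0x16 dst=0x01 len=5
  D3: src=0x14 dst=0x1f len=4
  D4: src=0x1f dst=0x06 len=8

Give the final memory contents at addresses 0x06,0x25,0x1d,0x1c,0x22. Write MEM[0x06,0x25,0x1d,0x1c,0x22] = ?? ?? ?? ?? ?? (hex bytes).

D0: mem[0x1c..0x20] <- [74 d6 1f d5 1a]
D1: mem[0x0e..0x10] <- [20 ea 82]
D2: mem[0x01..0x05] <- [2b 20 ea 82 2c]
D3: mem[0x1f..0x22] <- [8c c5 2b 20]
D4: mem[0x06..0x0d] <- [8c c5 2b 20 b1 b5 96 9f]
query mem[0x06]=0x8c, mem[0x25]=0x96, mem[0x1d]=0xd6, mem[0x1c]=0x74, mem[0x22]=0x20

MEM[0x06,0x25,0x1d,0x1c,0x22] = 8c 96 d6 74 20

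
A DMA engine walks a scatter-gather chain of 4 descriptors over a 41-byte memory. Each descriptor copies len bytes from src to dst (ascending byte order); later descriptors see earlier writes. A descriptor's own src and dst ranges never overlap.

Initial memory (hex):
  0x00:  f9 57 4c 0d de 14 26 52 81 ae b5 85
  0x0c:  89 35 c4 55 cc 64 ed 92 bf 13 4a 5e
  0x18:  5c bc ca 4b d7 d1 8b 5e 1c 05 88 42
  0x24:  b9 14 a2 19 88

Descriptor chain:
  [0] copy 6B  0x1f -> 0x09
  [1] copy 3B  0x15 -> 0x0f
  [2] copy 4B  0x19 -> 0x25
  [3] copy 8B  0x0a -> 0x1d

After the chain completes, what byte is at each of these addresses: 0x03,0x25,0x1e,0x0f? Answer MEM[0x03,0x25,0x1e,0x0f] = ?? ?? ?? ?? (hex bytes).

MEM[0x03,0x25,0x1e,0x0f] = 0d bc 05 13

#0 dst[0x09+6] := {0x5e,0x1c,0x05,0x88,0x42,0xb9}
#1 dst[0x0f+3] := {0x13,0x4a,0x5e}
#2 dst[0x25+4] := {0xbc,0xca,0x4b,0xd7}
#3 dst[0x1d+8] := {0x1c,0x05,0x88,0x42,0xb9,0x13,0x4a,0x5e}
query mem[0x03]=0x0d, mem[0x25]=0xbc, mem[0x1e]=0x05, mem[0x0f]=0x13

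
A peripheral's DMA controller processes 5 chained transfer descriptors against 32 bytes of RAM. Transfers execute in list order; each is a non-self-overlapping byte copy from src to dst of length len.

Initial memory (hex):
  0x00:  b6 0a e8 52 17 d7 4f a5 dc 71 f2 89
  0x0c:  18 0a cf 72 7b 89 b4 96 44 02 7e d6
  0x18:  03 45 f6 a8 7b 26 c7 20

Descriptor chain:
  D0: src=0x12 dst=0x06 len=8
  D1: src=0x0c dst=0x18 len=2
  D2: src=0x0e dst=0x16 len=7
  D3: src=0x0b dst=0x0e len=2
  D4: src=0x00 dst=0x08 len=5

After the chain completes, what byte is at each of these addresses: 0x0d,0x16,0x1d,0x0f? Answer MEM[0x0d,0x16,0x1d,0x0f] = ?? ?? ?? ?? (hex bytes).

MEM[0x0d,0x16,0x1d,0x0f] = 45 cf 26 03

#0 dst[0x06+8] := {0xb4,0x96,0x44,0x02,0x7e,0xd6,0x03,0x45}
#1 dst[0x18+2] := {0x03,0x45}
#2 dst[0x16+7] := {0xcf,0x72,0x7b,0x89,0xb4,0x96,0x44}
#3 dst[0x0e+2] := {0xd6,0x03}
#4 dst[0x08+5] := {0xb6,0x0a,0xe8,0x52,0x17}
query mem[0x0d]=0x45, mem[0x16]=0xcf, mem[0x1d]=0x26, mem[0x0f]=0x03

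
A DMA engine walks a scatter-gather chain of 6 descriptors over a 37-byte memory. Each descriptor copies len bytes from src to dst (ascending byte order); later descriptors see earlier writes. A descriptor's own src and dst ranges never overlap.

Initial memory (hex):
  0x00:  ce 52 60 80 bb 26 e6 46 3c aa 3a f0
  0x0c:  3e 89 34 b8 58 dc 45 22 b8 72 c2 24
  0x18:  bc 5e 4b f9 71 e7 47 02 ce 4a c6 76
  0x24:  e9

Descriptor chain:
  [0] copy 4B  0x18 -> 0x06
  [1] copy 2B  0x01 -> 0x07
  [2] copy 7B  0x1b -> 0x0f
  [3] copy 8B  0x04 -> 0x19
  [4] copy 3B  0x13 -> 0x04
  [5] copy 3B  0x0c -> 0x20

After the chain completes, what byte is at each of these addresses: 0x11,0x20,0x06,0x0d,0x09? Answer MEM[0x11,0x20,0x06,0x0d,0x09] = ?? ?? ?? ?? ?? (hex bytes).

MEM[0x11,0x20,0x06,0x0d,0x09] = e7 3e 4a 89 f9

#0 dst[0x06+4] := {0xbc,0x5e,0x4b,0xf9}
#1 dst[0x07+2] := {0x52,0x60}
#2 dst[0x0f+7] := {0xf9,0x71,0xe7,0x47,0x02,0xce,0x4a}
#3 dst[0x19+8] := {0xbb,0x26,0xbc,0x52,0x60,0xf9,0x3a,0xf0}
#4 dst[0x04+3] := {0x02,0xce,0x4a}
#5 dst[0x20+3] := {0x3e,0x89,0x34}
query mem[0x11]=0xe7, mem[0x20]=0x3e, mem[0x06]=0x4a, mem[0x0d]=0x89, mem[0x09]=0xf9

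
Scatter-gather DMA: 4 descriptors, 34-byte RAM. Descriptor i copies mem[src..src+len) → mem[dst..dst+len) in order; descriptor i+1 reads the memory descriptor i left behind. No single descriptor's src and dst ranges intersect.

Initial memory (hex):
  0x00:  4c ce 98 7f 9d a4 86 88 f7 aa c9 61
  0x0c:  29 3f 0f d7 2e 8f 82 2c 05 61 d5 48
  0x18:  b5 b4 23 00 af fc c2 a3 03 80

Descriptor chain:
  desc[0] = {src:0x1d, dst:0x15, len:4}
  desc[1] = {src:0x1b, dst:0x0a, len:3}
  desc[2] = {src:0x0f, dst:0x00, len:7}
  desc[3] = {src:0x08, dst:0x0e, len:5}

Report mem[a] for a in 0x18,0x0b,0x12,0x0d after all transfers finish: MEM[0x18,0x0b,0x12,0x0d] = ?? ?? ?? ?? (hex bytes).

MEM[0x18,0x0b,0x12,0x0d] = 03 af fc 3f

D0: mem[0x15..0x18] <- [fc c2 a3 03]
D1: mem[0x0a..0x0c] <- [00 af fc]
D2: mem[0x00..0x06] <- [d7 2e 8f 82 2c 05 fc]
D3: mem[0x0e..0x12] <- [f7 aa 00 af fc]
query mem[0x18]=0x03, mem[0x0b]=0xaf, mem[0x12]=0xfc, mem[0x0d]=0x3f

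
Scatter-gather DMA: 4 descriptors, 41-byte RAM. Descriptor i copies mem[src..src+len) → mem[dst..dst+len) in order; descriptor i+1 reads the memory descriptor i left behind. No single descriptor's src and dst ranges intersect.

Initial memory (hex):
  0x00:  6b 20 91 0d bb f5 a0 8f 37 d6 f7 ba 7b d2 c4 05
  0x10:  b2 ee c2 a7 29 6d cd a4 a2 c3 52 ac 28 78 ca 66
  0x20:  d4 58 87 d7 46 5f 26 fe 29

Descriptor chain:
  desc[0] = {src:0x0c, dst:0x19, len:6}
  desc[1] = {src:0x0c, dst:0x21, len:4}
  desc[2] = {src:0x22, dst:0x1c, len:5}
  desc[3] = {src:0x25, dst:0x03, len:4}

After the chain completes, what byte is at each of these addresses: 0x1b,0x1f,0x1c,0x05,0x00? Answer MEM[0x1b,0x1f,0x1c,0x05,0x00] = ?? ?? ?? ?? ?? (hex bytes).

[0] 0x0c->0x19 len=6 : 7b d2 c4 05 b2 ee
[1] 0x0c->0x21 len=4 : 7b d2 c4 05
[2] 0x22->0x1c len=5 : d2 c4 05 5f 26
[3] 0x25->0x03 len=4 : 5f 26 fe 29
query mem[0x1b]=0xc4, mem[0x1f]=0x5f, mem[0x1c]=0xd2, mem[0x05]=0xfe, mem[0x00]=0x6b

MEM[0x1b,0x1f,0x1c,0x05,0x00] = c4 5f d2 fe 6b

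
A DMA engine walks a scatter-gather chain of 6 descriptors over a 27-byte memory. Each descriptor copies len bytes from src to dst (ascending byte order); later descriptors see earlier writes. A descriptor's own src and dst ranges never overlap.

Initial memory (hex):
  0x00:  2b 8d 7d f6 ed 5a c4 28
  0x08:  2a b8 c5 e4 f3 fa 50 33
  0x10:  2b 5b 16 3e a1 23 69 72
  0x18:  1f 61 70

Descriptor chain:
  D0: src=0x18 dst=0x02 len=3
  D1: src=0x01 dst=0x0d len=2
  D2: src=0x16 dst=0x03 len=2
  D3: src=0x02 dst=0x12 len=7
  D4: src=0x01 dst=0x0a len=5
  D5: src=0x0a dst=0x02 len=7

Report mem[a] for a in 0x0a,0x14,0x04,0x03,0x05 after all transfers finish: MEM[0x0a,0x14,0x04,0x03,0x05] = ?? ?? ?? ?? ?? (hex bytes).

#0 dst[0x02+3] := {0x1f,0x61,0x70}
#1 dst[0x0d+2] := {0x8d,0x1f}
#2 dst[0x03+2] := {0x69,0x72}
#3 dst[0x12+7] := {0x1f,0x69,0x72,0x5a,0xc4,0x28,0x2a}
#4 dst[0x0a+5] := {0x8d,0x1f,0x69,0x72,0x5a}
#5 dst[0x02+7] := {0x8d,0x1f,0x69,0x72,0x5a,0x33,0x2b}
query mem[0x0a]=0x8d, mem[0x14]=0x72, mem[0x04]=0x69, mem[0x03]=0x1f, mem[0x05]=0x72

MEM[0x0a,0x14,0x04,0x03,0x05] = 8d 72 69 1f 72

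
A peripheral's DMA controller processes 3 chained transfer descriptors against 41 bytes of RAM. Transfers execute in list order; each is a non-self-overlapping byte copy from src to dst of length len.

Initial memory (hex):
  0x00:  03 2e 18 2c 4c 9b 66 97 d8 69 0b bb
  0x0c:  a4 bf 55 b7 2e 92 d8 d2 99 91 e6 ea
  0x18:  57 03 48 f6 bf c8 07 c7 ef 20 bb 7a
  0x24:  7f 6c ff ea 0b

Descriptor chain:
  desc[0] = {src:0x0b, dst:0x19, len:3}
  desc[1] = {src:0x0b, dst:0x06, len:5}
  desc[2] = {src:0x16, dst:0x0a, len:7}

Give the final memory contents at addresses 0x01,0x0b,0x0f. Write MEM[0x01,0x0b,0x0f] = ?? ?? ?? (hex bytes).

MEM[0x01,0x0b,0x0f] = 2e ea bf

  after D0: wrote 3B at 0x19 = bba4bf
  after D1: wrote 5B at 0x06 = bba4bf55b7
  after D2: wrote 7B at 0x0a = e6ea57bba4bfbf
query mem[0x01]=0x2e, mem[0x0b]=0xea, mem[0x0f]=0xbf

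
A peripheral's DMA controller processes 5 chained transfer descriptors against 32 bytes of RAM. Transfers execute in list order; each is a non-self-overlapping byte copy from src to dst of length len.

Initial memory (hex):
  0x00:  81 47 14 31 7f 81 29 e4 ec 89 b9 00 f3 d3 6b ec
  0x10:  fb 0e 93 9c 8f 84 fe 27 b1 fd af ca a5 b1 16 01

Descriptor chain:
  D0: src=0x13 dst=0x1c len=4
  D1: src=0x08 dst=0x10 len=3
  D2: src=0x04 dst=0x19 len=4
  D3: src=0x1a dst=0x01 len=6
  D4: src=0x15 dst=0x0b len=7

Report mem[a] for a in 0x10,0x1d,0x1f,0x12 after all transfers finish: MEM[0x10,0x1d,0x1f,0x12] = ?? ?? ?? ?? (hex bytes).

MEM[0x10,0x1d,0x1f,0x12] = 81 8f fe b9

D0: mem[0x1c..0x1f] <- [9c 8f 84 fe]
D1: mem[0x10..0x12] <- [ec 89 b9]
D2: mem[0x19..0x1c] <- [7f 81 29 e4]
D3: mem[0x01..0x06] <- [81 29 e4 8f 84 fe]
D4: mem[0x0b..0x11] <- [84 fe 27 b1 7f 81 29]
query mem[0x10]=0x81, mem[0x1d]=0x8f, mem[0x1f]=0xfe, mem[0x12]=0xb9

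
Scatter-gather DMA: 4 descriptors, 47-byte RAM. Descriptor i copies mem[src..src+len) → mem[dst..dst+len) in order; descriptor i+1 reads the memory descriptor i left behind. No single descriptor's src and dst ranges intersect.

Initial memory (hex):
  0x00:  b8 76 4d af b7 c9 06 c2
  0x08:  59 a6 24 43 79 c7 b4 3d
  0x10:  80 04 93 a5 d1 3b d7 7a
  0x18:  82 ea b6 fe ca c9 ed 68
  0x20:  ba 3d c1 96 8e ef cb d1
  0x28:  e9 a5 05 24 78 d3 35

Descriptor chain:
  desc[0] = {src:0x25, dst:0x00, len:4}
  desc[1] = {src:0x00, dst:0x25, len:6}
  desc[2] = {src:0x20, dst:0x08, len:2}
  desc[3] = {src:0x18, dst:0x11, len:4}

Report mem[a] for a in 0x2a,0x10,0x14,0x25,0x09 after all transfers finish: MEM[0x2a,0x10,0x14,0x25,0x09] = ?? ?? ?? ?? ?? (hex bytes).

D0: mem[0x00..0x03] <- [ef cb d1 e9]
D1: mem[0x25..0x2a] <- [ef cb d1 e9 b7 c9]
D2: mem[0x08..0x09] <- [ba 3d]
D3: mem[0x11..0x14] <- [82 ea b6 fe]
query mem[0x2a]=0xc9, mem[0x10]=0x80, mem[0x14]=0xfe, mem[0x25]=0xef, mem[0x09]=0x3d

MEM[0x2a,0x10,0x14,0x25,0x09] = c9 80 fe ef 3d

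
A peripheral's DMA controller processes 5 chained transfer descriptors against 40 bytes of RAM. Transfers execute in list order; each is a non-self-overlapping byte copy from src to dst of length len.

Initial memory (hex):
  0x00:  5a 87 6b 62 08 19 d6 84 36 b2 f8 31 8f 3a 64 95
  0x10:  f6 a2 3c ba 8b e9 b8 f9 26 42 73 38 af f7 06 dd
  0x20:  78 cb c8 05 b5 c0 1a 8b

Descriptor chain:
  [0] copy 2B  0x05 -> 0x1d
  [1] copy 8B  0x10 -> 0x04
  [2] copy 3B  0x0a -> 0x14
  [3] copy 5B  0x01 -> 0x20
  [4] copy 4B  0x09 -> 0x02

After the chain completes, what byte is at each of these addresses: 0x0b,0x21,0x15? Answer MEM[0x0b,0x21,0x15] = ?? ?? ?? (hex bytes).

  after D0: wrote 2B at 0x1d = 19d6
  after D1: wrote 8B at 0x04 = f6a23cba8be9b8f9
  after D2: wrote 3B at 0x14 = b8f98f
  after D3: wrote 5B at 0x20 = 876b62f6a2
  after D4: wrote 4B at 0x02 = e9b8f98f
query mem[0x0b]=0xf9, mem[0x21]=0x6b, mem[0x15]=0xf9

MEM[0x0b,0x21,0x15] = f9 6b f9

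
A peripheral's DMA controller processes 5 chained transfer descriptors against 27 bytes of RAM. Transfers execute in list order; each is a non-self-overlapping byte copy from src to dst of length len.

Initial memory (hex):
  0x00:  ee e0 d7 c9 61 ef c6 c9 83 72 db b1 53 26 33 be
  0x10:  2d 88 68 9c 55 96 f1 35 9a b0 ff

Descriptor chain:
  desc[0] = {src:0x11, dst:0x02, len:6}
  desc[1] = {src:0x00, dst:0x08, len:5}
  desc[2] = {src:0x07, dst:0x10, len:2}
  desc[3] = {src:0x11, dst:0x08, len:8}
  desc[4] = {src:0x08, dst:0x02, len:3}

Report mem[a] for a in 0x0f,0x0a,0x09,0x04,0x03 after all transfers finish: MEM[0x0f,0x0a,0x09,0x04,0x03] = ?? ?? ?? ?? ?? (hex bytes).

MEM[0x0f,0x0a,0x09,0x04,0x03] = 9a 9c 68 9c 68

  after D0: wrote 6B at 0x02 = 88689c5596f1
  after D1: wrote 5B at 0x08 = eee088689c
  after D2: wrote 2B at 0x10 = f1ee
  after D3: wrote 8B at 0x08 = ee689c5596f1359a
  after D4: wrote 3B at 0x02 = ee689c
query mem[0x0f]=0x9a, mem[0x0a]=0x9c, mem[0x09]=0x68, mem[0x04]=0x9c, mem[0x03]=0x68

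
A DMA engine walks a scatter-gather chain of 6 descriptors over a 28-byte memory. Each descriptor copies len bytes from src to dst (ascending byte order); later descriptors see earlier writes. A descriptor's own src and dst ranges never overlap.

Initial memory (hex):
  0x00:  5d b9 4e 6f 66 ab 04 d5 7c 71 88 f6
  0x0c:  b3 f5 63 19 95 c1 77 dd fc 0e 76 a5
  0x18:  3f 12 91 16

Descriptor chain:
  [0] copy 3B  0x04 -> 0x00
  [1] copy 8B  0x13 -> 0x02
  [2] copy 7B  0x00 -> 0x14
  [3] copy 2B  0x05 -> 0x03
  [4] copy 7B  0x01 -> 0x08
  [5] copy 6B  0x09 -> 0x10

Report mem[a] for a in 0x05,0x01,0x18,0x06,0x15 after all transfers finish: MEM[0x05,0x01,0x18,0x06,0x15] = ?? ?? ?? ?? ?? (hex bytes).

[0] 0x04->0x00 len=3 : 66 ab 04
[1] 0x13->0x02 len=8 : dd fc 0e 76 a5 3f 12 91
[2] 0x00->0x14 len=7 : 66 ab dd fc 0e 76 a5
[3] 0x05->0x03 len=2 : 76 a5
[4] 0x01->0x08 len=7 : ab dd 76 a5 76 a5 3f
[5] 0x09->0x10 len=6 : dd 76 a5 76 a5 3f
query mem[0x05]=0x76, mem[0x01]=0xab, mem[0x18]=0x0e, mem[0x06]=0xa5, mem[0x15]=0x3f

MEM[0x05,0x01,0x18,0x06,0x15] = 76 ab 0e a5 3f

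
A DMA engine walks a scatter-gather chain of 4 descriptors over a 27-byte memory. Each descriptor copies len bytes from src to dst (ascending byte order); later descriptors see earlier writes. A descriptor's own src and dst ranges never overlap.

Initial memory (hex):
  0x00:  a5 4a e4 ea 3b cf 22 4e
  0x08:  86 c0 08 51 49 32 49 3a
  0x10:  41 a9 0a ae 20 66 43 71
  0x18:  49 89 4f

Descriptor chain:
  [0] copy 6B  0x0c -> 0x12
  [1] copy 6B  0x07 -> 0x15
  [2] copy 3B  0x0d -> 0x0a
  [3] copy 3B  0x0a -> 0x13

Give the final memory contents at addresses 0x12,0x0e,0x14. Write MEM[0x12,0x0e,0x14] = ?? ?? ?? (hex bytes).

  after D0: wrote 6B at 0x12 = 4932493a41a9
  after D1: wrote 6B at 0x15 = 4e86c0085149
  after D2: wrote 3B at 0x0a = 32493a
  after D3: wrote 3B at 0x13 = 32493a
query mem[0x12]=0x49, mem[0x0e]=0x49, mem[0x14]=0x49

MEM[0x12,0x0e,0x14] = 49 49 49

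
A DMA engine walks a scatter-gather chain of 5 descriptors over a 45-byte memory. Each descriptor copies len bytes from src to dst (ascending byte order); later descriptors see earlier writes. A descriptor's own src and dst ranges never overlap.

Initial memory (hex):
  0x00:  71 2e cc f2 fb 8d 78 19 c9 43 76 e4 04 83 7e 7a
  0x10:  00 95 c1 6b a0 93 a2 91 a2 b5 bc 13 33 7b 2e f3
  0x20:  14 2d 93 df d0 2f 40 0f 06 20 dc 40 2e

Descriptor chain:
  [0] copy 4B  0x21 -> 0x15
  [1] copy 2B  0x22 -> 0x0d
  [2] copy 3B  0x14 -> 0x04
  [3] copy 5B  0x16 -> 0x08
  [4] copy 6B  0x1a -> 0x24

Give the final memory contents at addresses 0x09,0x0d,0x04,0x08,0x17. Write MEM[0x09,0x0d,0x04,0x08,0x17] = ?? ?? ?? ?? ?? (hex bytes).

MEM[0x09,0x0d,0x04,0x08,0x17] = df 93 a0 93 df

  after D0: wrote 4B at 0x15 = 2d93dfd0
  after D1: wrote 2B at 0x0d = 93df
  after D2: wrote 3B at 0x04 = a02d93
  after D3: wrote 5B at 0x08 = 93dfd0b5bc
  after D4: wrote 6B at 0x24 = bc13337b2ef3
query mem[0x09]=0xdf, mem[0x0d]=0x93, mem[0x04]=0xa0, mem[0x08]=0x93, mem[0x17]=0xdf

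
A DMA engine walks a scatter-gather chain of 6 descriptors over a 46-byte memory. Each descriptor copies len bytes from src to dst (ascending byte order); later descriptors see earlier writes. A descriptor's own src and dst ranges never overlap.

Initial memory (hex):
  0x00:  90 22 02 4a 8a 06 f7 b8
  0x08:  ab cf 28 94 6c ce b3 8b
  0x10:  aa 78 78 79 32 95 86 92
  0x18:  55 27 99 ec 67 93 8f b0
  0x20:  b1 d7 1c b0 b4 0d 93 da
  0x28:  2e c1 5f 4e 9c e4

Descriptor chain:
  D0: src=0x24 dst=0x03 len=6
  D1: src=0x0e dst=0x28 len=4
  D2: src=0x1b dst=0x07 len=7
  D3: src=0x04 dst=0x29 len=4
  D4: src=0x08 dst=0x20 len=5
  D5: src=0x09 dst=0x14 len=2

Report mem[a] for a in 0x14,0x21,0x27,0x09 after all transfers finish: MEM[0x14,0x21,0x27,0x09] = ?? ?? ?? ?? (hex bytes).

MEM[0x14,0x21,0x27,0x09] = 93 93 da 93

[0] 0x24->0x03 len=6 : b4 0d 93 da 2e c1
[1] 0x0e->0x28 len=4 : b3 8b aa 78
[2] 0x1b->0x07 len=7 : ec 67 93 8f b0 b1 d7
[3] 0x04->0x29 len=4 : 0d 93 da ec
[4] 0x08->0x20 len=5 : 67 93 8f b0 b1
[5] 0x09->0x14 len=2 : 93 8f
query mem[0x14]=0x93, mem[0x21]=0x93, mem[0x27]=0xda, mem[0x09]=0x93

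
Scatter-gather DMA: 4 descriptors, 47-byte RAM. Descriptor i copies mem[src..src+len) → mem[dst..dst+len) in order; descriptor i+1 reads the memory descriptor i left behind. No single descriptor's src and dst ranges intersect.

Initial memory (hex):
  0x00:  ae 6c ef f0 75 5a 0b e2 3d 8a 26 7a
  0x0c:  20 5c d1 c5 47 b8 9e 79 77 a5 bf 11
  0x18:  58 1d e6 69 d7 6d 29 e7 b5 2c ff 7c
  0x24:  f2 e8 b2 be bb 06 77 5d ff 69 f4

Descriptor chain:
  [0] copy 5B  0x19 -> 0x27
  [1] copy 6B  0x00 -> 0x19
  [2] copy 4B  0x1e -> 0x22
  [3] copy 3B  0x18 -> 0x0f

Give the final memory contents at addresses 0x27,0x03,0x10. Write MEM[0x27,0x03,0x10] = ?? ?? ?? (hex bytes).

D0: mem[0x27..0x2b] <- [1d e6 69 d7 6d]
D1: mem[0x19..0x1e] <- [ae 6c ef f0 75 5a]
D2: mem[0x22..0x25] <- [5a e7 b5 2c]
D3: mem[0x0f..0x11] <- [58 ae 6c]
query mem[0x27]=0x1d, mem[0x03]=0xf0, mem[0x10]=0xae

MEM[0x27,0x03,0x10] = 1d f0 ae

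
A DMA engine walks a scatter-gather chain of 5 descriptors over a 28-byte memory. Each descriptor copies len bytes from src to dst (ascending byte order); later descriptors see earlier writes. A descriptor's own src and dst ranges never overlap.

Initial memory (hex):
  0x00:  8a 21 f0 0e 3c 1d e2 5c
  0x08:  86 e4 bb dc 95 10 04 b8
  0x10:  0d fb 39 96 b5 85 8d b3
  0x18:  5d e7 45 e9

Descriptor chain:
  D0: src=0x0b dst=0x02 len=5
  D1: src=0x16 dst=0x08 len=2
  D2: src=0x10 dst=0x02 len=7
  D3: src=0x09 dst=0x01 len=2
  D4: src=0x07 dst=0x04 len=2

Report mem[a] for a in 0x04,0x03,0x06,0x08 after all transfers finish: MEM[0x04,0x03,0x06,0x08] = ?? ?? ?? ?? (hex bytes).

D0: mem[0x02..0x06] <- [dc 95 10 04 b8]
D1: mem[0x08..0x09] <- [8d b3]
D2: mem[0x02..0x08] <- [0d fb 39 96 b5 85 8d]
D3: mem[0x01..0x02] <- [b3 bb]
D4: mem[0x04..0x05] <- [85 8d]
query mem[0x04]=0x85, mem[0x03]=0xfb, mem[0x06]=0xb5, mem[0x08]=0x8d

MEM[0x04,0x03,0x06,0x08] = 85 fb b5 8d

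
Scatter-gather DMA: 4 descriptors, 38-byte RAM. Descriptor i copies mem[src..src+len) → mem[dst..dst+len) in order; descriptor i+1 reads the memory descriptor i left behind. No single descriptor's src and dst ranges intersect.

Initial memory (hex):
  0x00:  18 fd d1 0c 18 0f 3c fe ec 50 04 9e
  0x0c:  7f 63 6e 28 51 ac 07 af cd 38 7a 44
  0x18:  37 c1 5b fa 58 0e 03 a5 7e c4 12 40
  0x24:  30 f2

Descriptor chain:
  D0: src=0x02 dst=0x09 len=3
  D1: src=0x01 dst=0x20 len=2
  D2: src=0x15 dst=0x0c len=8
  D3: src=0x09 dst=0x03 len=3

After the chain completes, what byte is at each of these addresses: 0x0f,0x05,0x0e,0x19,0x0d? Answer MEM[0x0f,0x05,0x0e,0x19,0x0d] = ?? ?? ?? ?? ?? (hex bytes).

[0] 0x02->0x09 len=3 : d1 0c 18
[1] 0x01->0x20 len=2 : fd d1
[2] 0x15->0x0c len=8 : 38 7a 44 37 c1 5b fa 58
[3] 0x09->0x03 len=3 : d1 0c 18
query mem[0x0f]=0x37, mem[0x05]=0x18, mem[0x0e]=0x44, mem[0x19]=0xc1, mem[0x0d]=0x7a

MEM[0x0f,0x05,0x0e,0x19,0x0d] = 37 18 44 c1 7a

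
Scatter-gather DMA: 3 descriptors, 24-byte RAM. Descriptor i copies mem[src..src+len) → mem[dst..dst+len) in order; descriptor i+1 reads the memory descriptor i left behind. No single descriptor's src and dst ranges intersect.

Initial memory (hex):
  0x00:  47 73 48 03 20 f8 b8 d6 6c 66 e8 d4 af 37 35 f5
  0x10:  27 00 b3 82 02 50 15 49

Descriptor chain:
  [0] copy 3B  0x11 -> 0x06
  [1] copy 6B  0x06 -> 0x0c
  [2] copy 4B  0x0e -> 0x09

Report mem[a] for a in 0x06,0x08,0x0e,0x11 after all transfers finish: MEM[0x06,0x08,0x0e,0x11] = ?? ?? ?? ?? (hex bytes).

#0 dst[0x06+3] := {0x00,0xb3,0x82}
#1 dst[0x0c+6] := {0x00,0xb3,0x82,0x66,0xe8,0xd4}
#2 dst[0x09+4] := {0x82,0x66,0xe8,0xd4}
query mem[0x06]=0x00, mem[0x08]=0x82, mem[0x0e]=0x82, mem[0x11]=0xd4

MEM[0x06,0x08,0x0e,0x11] = 00 82 82 d4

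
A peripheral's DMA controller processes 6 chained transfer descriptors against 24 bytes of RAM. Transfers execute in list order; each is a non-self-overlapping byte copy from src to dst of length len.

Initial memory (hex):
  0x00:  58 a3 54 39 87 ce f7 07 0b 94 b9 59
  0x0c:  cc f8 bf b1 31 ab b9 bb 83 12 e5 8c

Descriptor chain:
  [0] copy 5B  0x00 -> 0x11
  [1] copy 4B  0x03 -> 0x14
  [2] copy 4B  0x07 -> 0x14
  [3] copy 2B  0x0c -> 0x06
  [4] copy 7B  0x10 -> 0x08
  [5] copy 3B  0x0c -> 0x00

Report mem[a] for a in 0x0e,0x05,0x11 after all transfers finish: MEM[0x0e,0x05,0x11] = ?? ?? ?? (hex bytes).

D0: mem[0x11..0x15] <- [58 a3 54 39 87]
D1: mem[0x14..0x17] <- [39 87 ce f7]
D2: mem[0x14..0x17] <- [07 0b 94 b9]
D3: mem[0x06..0x07] <- [cc f8]
D4: mem[0x08..0x0e] <- [31 58 a3 54 07 0b 94]
D5: mem[0x00..0x02] <- [07 0b 94]
query mem[0x0e]=0x94, mem[0x05]=0xce, mem[0x11]=0x58

MEM[0x0e,0x05,0x11] = 94 ce 58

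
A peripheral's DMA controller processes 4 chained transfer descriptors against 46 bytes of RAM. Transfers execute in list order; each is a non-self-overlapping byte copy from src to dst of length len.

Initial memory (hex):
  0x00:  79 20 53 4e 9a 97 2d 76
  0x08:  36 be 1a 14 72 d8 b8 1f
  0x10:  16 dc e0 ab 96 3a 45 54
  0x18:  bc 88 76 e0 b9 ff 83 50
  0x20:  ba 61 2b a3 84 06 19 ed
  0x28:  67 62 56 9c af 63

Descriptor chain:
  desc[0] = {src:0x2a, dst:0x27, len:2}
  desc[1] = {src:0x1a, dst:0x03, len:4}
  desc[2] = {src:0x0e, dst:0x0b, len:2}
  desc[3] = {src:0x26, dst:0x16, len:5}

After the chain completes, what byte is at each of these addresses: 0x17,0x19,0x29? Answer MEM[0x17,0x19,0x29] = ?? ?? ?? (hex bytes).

MEM[0x17,0x19,0x29] = 56 62 62

  after D0: wrote 2B at 0x27 = 569c
  after D1: wrote 4B at 0x03 = 76e0b9ff
  after D2: wrote 2B at 0x0b = b81f
  after D3: wrote 5B at 0x16 = 19569c6256
query mem[0x17]=0x56, mem[0x19]=0x62, mem[0x29]=0x62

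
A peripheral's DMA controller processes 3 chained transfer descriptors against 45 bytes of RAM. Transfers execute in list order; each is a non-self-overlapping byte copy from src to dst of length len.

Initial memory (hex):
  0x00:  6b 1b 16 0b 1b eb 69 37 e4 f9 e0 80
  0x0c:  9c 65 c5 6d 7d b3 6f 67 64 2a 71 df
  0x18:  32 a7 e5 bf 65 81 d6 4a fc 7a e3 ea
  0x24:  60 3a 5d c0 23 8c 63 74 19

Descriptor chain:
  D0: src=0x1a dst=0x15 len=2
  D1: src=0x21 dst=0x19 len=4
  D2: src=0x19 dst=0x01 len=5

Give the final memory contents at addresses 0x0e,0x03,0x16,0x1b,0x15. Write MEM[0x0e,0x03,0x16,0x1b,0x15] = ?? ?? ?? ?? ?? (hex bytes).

MEM[0x0e,0x03,0x16,0x1b,0x15] = c5 ea bf ea e5

  after D0: wrote 2B at 0x15 = e5bf
  after D1: wrote 4B at 0x19 = 7ae3ea60
  after D2: wrote 5B at 0x01 = 7ae3ea6081
query mem[0x0e]=0xc5, mem[0x03]=0xea, mem[0x16]=0xbf, mem[0x1b]=0xea, mem[0x15]=0xe5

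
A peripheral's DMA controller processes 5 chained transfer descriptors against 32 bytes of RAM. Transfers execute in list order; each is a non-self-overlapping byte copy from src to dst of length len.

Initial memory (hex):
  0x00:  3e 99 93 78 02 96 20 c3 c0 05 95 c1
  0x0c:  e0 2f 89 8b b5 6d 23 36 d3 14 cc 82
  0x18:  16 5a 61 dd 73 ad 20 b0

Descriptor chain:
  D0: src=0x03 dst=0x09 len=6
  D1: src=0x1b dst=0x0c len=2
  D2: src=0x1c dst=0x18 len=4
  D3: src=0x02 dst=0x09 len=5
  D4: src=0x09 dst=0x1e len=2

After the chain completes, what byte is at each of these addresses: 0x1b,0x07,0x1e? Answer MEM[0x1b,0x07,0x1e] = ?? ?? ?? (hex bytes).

D0: mem[0x09..0x0e] <- [78 02 96 20 c3 c0]
D1: mem[0x0c..0x0d] <- [dd 73]
D2: mem[0x18..0x1b] <- [73 ad 20 b0]
D3: mem[0x09..0x0d] <- [93 78 02 96 20]
D4: mem[0x1e..0x1f] <- [93 78]
query mem[0x1b]=0xb0, mem[0x07]=0xc3, mem[0x1e]=0x93

MEM[0x1b,0x07,0x1e] = b0 c3 93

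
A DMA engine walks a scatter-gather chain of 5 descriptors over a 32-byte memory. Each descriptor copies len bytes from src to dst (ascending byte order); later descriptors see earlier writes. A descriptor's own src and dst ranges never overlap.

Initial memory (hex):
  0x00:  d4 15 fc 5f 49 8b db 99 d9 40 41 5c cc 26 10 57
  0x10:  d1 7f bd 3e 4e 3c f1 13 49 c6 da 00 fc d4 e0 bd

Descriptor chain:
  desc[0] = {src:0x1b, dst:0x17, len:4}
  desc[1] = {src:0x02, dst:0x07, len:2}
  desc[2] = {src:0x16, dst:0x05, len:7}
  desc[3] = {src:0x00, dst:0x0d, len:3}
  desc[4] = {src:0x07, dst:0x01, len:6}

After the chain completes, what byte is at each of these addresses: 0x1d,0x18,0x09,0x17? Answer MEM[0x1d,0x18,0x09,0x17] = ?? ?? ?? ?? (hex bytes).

MEM[0x1d,0x18,0x09,0x17] = d4 fc e0 00

[0] 0x1b->0x17 len=4 : 00 fc d4 e0
[1] 0x02->0x07 len=2 : fc 5f
[2] 0x16->0x05 len=7 : f1 00 fc d4 e0 00 fc
[3] 0x00->0x0d len=3 : d4 15 fc
[4] 0x07->0x01 len=6 : fc d4 e0 00 fc cc
query mem[0x1d]=0xd4, mem[0x18]=0xfc, mem[0x09]=0xe0, mem[0x17]=0x00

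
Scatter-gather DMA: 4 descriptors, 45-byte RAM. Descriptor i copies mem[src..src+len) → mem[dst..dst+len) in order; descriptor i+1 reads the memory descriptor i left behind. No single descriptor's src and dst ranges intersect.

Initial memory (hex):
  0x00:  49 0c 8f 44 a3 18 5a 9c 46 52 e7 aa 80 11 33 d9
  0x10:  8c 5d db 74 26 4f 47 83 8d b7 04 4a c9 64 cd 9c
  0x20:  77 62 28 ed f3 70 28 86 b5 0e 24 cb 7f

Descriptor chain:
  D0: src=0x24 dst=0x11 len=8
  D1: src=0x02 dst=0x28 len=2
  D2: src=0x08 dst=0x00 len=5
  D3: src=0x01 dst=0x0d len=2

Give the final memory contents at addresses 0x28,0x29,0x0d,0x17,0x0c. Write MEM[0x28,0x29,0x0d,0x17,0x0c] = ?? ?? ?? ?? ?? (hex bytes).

  after D0: wrote 8B at 0x11 = f3702886b50e24cb
  after D1: wrote 2B at 0x28 = 8f44
  after D2: wrote 5B at 0x00 = 4652e7aa80
  after D3: wrote 2B at 0x0d = 52e7
query mem[0x28]=0x8f, mem[0x29]=0x44, mem[0x0d]=0x52, mem[0x17]=0x24, mem[0x0c]=0x80

MEM[0x28,0x29,0x0d,0x17,0x0c] = 8f 44 52 24 80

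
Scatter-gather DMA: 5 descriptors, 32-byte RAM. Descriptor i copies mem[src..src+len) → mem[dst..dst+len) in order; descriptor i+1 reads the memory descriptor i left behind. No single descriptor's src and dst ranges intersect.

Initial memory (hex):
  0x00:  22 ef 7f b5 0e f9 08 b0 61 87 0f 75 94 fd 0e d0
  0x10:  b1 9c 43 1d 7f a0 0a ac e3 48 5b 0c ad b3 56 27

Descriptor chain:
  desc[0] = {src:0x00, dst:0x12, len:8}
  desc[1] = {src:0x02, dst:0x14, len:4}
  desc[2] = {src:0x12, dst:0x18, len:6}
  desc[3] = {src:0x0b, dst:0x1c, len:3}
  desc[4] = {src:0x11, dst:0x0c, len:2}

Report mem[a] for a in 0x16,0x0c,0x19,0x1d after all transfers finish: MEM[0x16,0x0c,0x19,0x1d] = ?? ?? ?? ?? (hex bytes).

MEM[0x16,0x0c,0x19,0x1d] = 0e 9c ef 94

  after D0: wrote 8B at 0x12 = 22ef7fb50ef908b0
  after D1: wrote 4B at 0x14 = 7fb50ef9
  after D2: wrote 6B at 0x18 = 22ef7fb50ef9
  after D3: wrote 3B at 0x1c = 7594fd
  after D4: wrote 2B at 0x0c = 9c22
query mem[0x16]=0x0e, mem[0x0c]=0x9c, mem[0x19]=0xef, mem[0x1d]=0x94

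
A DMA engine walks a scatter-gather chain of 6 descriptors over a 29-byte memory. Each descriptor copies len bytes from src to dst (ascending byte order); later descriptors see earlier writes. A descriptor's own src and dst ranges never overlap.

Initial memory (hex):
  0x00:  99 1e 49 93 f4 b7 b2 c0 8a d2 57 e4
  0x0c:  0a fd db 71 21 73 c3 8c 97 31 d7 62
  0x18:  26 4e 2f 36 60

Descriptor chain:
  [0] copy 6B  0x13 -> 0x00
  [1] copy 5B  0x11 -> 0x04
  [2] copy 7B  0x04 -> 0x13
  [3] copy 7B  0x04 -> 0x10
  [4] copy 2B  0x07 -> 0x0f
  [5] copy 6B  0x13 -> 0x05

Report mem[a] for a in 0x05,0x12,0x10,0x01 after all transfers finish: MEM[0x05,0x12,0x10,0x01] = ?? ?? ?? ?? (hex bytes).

MEM[0x05,0x12,0x10,0x01] = 97 8c 31 97

#0 dst[0x00+6] := {0x8c,0x97,0x31,0xd7,0x62,0x26}
#1 dst[0x04+5] := {0x73,0xc3,0x8c,0x97,0x31}
#2 dst[0x13+7] := {0x73,0xc3,0x8c,0x97,0x31,0xd2,0x57}
#3 dst[0x10+7] := {0x73,0xc3,0x8c,0x97,0x31,0xd2,0x57}
#4 dst[0x0f+2] := {0x97,0x31}
#5 dst[0x05+6] := {0x97,0x31,0xd2,0x57,0x31,0xd2}
query mem[0x05]=0x97, mem[0x12]=0x8c, mem[0x10]=0x31, mem[0x01]=0x97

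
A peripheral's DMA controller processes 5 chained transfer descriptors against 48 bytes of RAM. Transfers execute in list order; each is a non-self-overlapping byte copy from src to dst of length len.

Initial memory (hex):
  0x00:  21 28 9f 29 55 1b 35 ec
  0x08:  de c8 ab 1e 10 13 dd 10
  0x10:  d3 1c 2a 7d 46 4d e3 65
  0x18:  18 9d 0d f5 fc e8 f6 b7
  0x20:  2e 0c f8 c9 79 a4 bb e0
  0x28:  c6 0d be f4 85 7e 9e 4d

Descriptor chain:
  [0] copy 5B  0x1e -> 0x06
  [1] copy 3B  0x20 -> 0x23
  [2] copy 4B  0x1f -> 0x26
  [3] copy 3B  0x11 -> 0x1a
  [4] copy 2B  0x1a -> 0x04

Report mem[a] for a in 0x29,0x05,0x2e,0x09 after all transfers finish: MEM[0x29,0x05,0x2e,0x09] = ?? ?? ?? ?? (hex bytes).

  after D0: wrote 5B at 0x06 = f6b72e0cf8
  after D1: wrote 3B at 0x23 = 2e0cf8
  after D2: wrote 4B at 0x26 = b72e0cf8
  after D3: wrote 3B at 0x1a = 1c2a7d
  after D4: wrote 2B at 0x04 = 1c2a
query mem[0x29]=0xf8, mem[0x05]=0x2a, mem[0x2e]=0x9e, mem[0x09]=0x0c

MEM[0x29,0x05,0x2e,0x09] = f8 2a 9e 0c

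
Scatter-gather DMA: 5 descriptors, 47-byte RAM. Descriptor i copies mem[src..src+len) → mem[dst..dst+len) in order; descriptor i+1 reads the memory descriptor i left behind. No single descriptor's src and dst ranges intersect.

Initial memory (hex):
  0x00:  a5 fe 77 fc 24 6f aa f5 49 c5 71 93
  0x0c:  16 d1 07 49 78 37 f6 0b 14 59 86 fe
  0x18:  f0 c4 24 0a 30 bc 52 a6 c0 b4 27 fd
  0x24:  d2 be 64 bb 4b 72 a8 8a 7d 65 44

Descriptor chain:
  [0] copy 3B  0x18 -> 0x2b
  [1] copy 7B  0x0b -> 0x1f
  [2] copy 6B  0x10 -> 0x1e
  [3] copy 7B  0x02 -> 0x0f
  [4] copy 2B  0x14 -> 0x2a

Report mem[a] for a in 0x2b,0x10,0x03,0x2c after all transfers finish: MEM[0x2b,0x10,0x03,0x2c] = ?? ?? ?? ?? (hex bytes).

[0] 0x18->0x2b len=3 : f0 c4 24
[1] 0x0b->0x1f len=7 : 93 16 d1 07 49 78 37
[2] 0x10->0x1e len=6 : 78 37 f6 0b 14 59
[3] 0x02->0x0f len=7 : 77 fc 24 6f aa f5 49
[4] 0x14->0x2a len=2 : f5 49
query mem[0x2b]=0x49, mem[0x10]=0xfc, mem[0x03]=0xfc, mem[0x2c]=0xc4

MEM[0x2b,0x10,0x03,0x2c] = 49 fc fc c4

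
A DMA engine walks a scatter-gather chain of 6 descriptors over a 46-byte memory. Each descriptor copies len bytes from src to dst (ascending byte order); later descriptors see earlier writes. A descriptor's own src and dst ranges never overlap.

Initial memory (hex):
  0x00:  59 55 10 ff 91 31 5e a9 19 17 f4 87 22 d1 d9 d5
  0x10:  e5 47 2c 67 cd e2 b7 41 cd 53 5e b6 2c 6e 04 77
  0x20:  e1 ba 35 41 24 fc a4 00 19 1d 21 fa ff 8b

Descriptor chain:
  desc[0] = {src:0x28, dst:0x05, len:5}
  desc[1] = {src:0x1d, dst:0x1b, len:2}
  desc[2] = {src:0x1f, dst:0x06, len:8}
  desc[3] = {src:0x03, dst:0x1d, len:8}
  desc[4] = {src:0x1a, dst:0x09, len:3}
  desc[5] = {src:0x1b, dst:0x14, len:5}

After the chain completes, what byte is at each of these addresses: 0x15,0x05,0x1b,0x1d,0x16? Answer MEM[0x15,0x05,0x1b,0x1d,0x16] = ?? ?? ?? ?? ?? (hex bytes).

MEM[0x15,0x05,0x1b,0x1d,0x16] = 04 19 6e ff ff

  after D0: wrote 5B at 0x05 = 191d21faff
  after D1: wrote 2B at 0x1b = 6e04
  after D2: wrote 8B at 0x06 = 77e1ba354124fca4
  after D3: wrote 8B at 0x1d = ff911977e1ba3541
  after D4: wrote 3B at 0x09 = 5e6e04
  after D5: wrote 5B at 0x14 = 6e04ff9119
query mem[0x15]=0x04, mem[0x05]=0x19, mem[0x1b]=0x6e, mem[0x1d]=0xff, mem[0x16]=0xff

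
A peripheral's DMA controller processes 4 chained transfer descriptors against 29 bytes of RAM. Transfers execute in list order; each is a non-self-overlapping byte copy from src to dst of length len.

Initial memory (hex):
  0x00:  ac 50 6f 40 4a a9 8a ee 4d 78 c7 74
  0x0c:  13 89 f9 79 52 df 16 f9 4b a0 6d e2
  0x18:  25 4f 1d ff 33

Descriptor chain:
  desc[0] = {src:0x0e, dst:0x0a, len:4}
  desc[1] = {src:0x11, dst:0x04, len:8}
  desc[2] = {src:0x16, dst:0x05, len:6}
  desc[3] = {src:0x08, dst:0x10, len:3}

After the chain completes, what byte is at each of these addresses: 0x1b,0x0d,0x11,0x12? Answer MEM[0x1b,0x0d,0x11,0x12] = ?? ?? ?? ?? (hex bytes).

D0: mem[0x0a..0x0d] <- [f9 79 52 df]
D1: mem[0x04..0x0b] <- [df 16 f9 4b a0 6d e2 25]
D2: mem[0x05..0x0a] <- [6d e2 25 4f 1d ff]
D3: mem[0x10..0x12] <- [4f 1d ff]
query mem[0x1b]=0xff, mem[0x0d]=0xdf, mem[0x11]=0x1d, mem[0x12]=0xff

MEM[0x1b,0x0d,0x11,0x12] = ff df 1d ff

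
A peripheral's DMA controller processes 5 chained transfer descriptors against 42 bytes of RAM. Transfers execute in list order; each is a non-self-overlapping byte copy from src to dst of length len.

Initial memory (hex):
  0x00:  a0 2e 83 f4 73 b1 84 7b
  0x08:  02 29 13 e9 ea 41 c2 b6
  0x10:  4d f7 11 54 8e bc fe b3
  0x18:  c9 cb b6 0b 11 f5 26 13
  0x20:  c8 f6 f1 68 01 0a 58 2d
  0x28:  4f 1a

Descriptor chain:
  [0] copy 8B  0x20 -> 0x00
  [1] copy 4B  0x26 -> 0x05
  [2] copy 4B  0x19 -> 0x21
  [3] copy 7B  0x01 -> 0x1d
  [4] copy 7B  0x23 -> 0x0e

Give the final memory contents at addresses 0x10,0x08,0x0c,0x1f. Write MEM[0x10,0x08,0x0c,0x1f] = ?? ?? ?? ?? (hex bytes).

[0] 0x20->0x00 len=8 : c8 f6 f1 68 01 0a 58 2d
[1] 0x26->0x05 len=4 : 58 2d 4f 1a
[2] 0x19->0x21 len=4 : cb b6 0b 11
[3] 0x01->0x1d len=7 : f6 f1 68 01 58 2d 4f
[4] 0x23->0x0e len=7 : 4f 11 0a 58 2d 4f 1a
query mem[0x10]=0x0a, mem[0x08]=0x1a, mem[0x0c]=0xea, mem[0x1f]=0x68

MEM[0x10,0x08,0x0c,0x1f] = 0a 1a ea 68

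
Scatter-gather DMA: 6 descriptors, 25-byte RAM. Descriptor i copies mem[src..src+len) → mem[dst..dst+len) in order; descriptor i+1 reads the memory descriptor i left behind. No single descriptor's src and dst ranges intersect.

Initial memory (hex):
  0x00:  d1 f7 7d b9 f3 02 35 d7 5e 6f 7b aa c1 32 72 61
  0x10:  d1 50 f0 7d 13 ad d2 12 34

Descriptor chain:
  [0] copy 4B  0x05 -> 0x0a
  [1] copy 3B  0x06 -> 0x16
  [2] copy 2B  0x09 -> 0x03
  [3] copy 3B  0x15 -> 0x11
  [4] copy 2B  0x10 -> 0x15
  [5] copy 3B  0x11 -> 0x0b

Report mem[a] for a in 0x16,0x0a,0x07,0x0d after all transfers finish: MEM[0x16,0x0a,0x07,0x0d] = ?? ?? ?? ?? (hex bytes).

MEM[0x16,0x0a,0x07,0x0d] = ad 02 d7 d7

D0: mem[0x0a..0x0d] <- [02 35 d7 5e]
D1: mem[0x16..0x18] <- [35 d7 5e]
D2: mem[0x03..0x04] <- [6f 02]
D3: mem[0x11..0x13] <- [ad 35 d7]
D4: mem[0x15..0x16] <- [d1 ad]
D5: mem[0x0b..0x0d] <- [ad 35 d7]
query mem[0x16]=0xad, mem[0x0a]=0x02, mem[0x07]=0xd7, mem[0x0d]=0xd7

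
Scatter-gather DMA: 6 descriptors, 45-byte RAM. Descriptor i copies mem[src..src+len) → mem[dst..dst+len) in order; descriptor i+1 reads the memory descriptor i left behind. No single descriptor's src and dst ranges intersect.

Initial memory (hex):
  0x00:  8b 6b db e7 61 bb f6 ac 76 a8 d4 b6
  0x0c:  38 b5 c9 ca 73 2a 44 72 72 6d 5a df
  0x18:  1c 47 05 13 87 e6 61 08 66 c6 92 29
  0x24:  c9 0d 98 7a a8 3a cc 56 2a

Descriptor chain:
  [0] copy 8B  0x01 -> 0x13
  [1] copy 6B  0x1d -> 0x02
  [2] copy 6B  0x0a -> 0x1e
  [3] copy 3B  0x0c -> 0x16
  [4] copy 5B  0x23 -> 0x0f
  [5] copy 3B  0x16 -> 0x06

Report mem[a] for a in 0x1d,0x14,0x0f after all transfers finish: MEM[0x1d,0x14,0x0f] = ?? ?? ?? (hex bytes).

  after D0: wrote 8B at 0x13 = 6bdbe761bbf6ac76
  after D1: wrote 6B at 0x02 = e6610866c692
  after D2: wrote 6B at 0x1e = d4b638b5c9ca
  after D3: wrote 3B at 0x16 = 38b5c9
  after D4: wrote 5B at 0x0f = cac90d987a
  after D5: wrote 3B at 0x06 = 38b5c9
query mem[0x1d]=0xe6, mem[0x14]=0xdb, mem[0x0f]=0xca

MEM[0x1d,0x14,0x0f] = e6 db ca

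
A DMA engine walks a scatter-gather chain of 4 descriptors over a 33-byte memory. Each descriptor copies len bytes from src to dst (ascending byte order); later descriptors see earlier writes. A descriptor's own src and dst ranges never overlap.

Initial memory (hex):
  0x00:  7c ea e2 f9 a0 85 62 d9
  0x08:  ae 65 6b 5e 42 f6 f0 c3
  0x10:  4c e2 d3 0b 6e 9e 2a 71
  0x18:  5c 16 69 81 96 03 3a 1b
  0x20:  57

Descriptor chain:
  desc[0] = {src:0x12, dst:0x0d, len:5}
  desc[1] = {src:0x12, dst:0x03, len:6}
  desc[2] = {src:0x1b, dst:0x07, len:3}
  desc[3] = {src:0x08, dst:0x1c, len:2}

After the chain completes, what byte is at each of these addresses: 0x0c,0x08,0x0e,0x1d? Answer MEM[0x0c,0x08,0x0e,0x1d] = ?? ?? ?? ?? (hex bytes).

#0 dst[0x0d+5] := {0xd3,0x0b,0x6e,0x9e,0x2a}
#1 dst[0x03+6] := {0xd3,0x0b,0x6e,0x9e,0x2a,0x71}
#2 dst[0x07+3] := {0x81,0x96,0x03}
#3 dst[0x1c+2] := {0x96,0x03}
query mem[0x0c]=0x42, mem[0x08]=0x96, mem[0x0e]=0x0b, mem[0x1d]=0x03

MEM[0x0c,0x08,0x0e,0x1d] = 42 96 0b 03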